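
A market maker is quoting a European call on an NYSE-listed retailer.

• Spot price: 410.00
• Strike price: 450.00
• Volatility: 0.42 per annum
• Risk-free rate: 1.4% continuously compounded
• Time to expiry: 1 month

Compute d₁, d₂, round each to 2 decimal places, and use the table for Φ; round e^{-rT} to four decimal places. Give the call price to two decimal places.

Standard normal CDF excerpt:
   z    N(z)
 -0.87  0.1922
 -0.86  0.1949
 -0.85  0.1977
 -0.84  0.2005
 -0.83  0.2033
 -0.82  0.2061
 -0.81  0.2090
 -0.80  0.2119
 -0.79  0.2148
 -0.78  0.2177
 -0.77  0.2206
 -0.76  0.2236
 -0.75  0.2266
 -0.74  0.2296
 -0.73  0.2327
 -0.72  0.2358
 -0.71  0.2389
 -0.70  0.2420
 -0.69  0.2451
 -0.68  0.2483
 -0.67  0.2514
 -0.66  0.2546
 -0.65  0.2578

σ√T = 0.42·√0.08333 = 0.1212
ln(S/K) + (r + σ²/2)T = ln(410/450) + (0.014 + 0.42²/2)·0.08333 = -0.0931 + 0.0085 = -0.0846
d₁ = -0.0846 / 0.1212 = -0.6976 ⇒ -0.70
d₂ = d₁ − σ√T = -0.6976 − 0.1212 = -0.8188 ⇒ -0.82
e^(−rT) = e^(−0.014·0.08333) = 0.9988
N(d₁) = N(-0.70) = 0.2420;  N(d₂) = N(-0.82) = 0.2061
C = 410·0.2420 − 450·0.9988·0.2061 = 99.2200 − 92.6337 = 6.5863

6.59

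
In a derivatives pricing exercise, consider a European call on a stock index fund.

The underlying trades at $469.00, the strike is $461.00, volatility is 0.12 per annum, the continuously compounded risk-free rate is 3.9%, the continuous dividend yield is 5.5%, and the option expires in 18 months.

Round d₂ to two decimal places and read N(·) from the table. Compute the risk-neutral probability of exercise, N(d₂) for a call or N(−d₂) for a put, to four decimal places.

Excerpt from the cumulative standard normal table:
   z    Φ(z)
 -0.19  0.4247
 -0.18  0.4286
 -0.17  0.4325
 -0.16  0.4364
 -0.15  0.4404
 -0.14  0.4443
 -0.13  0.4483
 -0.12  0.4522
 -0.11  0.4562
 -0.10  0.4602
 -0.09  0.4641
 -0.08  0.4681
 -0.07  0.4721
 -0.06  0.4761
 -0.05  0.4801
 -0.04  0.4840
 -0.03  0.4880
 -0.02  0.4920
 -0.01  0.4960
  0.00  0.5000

T = 1.5;  σ√T = 0.1470
ln(S/K) + (r − q + σ²/2)T = ln(469/461) + (0.039 − 0.055 + 0.12²/2)·1.5 = 0.0172 − 0.0132 = 0.0040
d₁ = 0.0040 / 0.1470 = 0.0272 → 0.03
d₂ = d₁ − σ√T = 0.0272 − 0.1470 = -0.1197 → -0.12
Pr(exercise) under Q = N(d₂) = 0.4522

0.4522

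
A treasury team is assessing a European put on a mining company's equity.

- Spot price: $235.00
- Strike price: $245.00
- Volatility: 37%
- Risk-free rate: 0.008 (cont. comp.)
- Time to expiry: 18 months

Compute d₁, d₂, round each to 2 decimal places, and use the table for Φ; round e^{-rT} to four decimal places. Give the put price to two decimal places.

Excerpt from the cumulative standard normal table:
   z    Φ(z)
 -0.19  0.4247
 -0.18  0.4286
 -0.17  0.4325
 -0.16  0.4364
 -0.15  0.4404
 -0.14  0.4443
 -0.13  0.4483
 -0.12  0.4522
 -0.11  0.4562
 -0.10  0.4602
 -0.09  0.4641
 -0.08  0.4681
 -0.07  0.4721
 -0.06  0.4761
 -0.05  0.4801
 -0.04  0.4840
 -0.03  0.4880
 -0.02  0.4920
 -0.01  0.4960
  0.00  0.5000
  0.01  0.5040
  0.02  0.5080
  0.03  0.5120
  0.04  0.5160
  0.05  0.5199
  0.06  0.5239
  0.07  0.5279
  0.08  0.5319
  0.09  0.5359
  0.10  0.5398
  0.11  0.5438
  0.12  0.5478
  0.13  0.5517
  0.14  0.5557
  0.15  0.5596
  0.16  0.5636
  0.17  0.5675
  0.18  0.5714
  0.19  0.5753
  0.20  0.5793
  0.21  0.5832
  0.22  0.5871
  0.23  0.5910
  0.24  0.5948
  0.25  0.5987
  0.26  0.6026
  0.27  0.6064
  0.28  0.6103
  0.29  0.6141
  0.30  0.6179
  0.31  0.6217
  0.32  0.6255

T = 1.5;  σ√T = 0.4532
ln(S/K) + (r + σ²/2)T = ln(235/245) + (0.008 + 0.37²/2)·1.5 = -0.0417 + 0.1147 = 0.0730
d₁ = 0.0730 / 0.4532 = 0.1611 which rounds to 0.16
d₂ = d₁ − σ√T = 0.1611 − 0.4532 = -0.2921 which rounds to -0.29
exp(−rT) = exp(−0.008·1.5) = 0.9881
N(−d₂) = N(0.29) = 0.6141;  N(−d₁) = N(-0.16) = 0.4364
P = 245·0.9881·0.6141 − 235·0.4364 = 148.6641 − 102.5540 = 46.1101

$46.11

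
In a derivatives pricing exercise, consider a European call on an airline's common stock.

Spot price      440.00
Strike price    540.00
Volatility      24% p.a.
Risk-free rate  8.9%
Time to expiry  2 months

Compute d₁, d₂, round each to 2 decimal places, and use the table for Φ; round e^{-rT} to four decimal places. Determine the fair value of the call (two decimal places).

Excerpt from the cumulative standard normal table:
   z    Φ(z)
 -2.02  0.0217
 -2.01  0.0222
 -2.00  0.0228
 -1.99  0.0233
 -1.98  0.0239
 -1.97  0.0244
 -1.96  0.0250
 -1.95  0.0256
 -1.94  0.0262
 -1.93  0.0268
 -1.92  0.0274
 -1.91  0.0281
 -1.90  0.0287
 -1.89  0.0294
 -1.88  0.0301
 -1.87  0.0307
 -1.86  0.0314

σ√T = 0.24 × 0.4082 = 0.0980
d₁ = [ln(440/540) + (0.089 + 0.24²/2)·0.1667] / 0.0980 = [-0.2048 + 0.0196] / 0.0980 = -1.8898 ≈ -1.89
d₂ = d₁ − σ√T = -1.8898 − 0.0980 = -1.9878 ≈ -1.99
e^(−rT) = e^(−0.089·0.1667) = 0.9853
N(d₁) = N(-1.89) = 0.0294;  N(d₂) = N(-1.99) = 0.0233
C = 440·0.0294 − 540·0.9853·0.0233 = 12.9360 − 12.3970 = 0.5390

0.54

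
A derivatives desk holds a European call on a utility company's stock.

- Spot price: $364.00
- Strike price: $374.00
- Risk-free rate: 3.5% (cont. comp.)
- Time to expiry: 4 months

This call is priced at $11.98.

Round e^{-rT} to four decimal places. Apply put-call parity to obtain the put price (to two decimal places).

$17.64

exp(−rT) = exp(−0.035·0.3333) = 0.9884
Put-call parity: C − P = S − K·e^(−rT) = 364 − 374·0.9884 = 364 − 369.6616 = -5.6616
P = C − (C − P) = 11.98 − (-5.6616) = 17.6416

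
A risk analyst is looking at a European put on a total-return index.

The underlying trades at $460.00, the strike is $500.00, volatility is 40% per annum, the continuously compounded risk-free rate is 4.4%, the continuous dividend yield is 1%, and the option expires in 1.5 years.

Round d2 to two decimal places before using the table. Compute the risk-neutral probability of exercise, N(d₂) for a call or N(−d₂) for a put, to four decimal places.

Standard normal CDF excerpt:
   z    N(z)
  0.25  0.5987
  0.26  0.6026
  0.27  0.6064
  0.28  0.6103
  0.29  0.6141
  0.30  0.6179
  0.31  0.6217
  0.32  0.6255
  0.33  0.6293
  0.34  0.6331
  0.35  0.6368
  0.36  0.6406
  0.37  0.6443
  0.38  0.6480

T = 1.5;  σ√T = 0.4899
d₁ = [ln(460/500) + (0.044 − 0.01 + 0.4²/2)·1.5] / 0.4899 = [-0.0834 + 0.1710] / 0.4899 = 0.1789 ⇒ 0.18
d₂ = d₁ − σ√T = 0.1789 − 0.4899 = -0.3110 ⇒ -0.31
Risk-neutral Pr[S_T < K] = N(−d₂) = N(0.31) = 0.6217

0.6217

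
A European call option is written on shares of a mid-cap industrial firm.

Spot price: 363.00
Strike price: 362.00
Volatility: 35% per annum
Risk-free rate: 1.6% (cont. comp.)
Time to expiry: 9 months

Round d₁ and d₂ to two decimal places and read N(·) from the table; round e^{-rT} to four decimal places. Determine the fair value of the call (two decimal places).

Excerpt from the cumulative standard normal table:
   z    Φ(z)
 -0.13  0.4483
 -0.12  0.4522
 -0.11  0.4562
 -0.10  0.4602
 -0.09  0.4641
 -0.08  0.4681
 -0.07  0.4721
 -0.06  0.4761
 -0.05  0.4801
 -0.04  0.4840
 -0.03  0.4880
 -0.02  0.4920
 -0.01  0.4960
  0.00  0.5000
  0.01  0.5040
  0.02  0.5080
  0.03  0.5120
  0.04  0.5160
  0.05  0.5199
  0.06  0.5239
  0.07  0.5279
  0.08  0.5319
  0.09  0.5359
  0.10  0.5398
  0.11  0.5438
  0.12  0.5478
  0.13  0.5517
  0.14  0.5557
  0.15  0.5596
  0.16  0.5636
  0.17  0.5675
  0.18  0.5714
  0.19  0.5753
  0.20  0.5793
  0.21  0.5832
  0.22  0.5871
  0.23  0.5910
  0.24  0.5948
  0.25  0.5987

T = 0.75;  σ√T = 0.3031
d₁ = [ln(363/362) + (0.016 + 0.35²/2)·0.75] / 0.3031 = [0.0028 + 0.0579] / 0.3031 = 0.2002 → 0.20
d₂ = d₁ − σ√T = 0.2002 − 0.3031 = -0.1029 → -0.10
e^(−rT) = e^(−0.016·0.75) = 0.9881
N(d₁) = N(0.20) = 0.5793;  N(d₂) = N(-0.10) = 0.4602
C = 363·0.5793 − 362·0.9881·0.4602 = 210.2859 − 164.6100 = 45.6759

45.68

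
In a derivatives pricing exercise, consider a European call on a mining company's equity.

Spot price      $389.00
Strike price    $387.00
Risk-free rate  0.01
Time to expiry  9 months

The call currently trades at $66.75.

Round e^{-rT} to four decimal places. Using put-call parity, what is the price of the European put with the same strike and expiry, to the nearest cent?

$61.85

e^(−rT) = e^(−0.01·0.75) = 0.9925
Put-call parity: C − P = S − K·e^(−rT) = 389 − 387·0.9925 = 389 − 384.0975 = 4.9025
P = C − (C − P) = 66.75 − (4.9025) = 61.8475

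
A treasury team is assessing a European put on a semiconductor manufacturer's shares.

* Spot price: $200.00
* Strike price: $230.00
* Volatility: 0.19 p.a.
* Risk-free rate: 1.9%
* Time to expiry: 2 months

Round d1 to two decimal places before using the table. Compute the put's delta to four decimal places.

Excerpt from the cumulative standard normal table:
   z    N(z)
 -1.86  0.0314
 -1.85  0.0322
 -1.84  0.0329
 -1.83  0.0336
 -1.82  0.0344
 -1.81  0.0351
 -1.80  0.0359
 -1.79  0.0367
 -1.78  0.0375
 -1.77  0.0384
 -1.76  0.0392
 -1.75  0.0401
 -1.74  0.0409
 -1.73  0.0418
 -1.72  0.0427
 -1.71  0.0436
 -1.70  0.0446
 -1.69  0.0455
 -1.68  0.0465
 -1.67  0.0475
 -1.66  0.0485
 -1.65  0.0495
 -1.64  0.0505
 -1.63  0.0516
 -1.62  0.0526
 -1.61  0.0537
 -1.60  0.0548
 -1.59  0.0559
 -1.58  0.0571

-0.9573

σ√T = 0.19·√0.1667 = 0.0776
d₁ = [ln(200/230) + (0.019 + ½·0.19²)·0.1667] / (σ√T) = (-0.1398 + 0.0062) / 0.0776 = -1.7222 which rounds to -1.72
N(d₁) = N(-1.72) = 0.0427
Δ_put = N(d₁) − 1 = 0.0427 − 1 = -0.9573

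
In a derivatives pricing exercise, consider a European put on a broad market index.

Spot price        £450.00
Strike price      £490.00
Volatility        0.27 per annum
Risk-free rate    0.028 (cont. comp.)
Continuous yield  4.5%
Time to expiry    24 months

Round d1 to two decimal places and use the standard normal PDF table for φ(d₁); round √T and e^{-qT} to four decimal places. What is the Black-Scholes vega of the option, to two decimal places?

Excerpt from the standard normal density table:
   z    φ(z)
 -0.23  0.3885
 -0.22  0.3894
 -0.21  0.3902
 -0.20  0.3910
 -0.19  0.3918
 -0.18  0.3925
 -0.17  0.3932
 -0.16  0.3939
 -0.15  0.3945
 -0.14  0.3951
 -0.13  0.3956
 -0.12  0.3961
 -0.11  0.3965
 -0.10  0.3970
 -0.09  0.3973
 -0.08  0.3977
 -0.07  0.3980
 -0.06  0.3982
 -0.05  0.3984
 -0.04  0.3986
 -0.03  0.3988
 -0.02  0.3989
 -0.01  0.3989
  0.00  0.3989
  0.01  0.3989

σ√T = 0.27·√2 = 0.3818
d₁ = [ln(450/490) + (0.028 − 0.045 + ½·0.27²)·2] / (σ√T) = (-0.0852 + 0.0389) / 0.3818 = -0.1211 ⇒ -0.12
√T = √2 = 1.4142
φ(d₁) = φ(-0.12) = 0.3961
exp(−qT) = exp(−0.045·2) = 0.9139
vega = S·exp(−qT)·φ(d₁)·√T = 450·0.9139·0.3961·1.4142 = 230.3705

230.37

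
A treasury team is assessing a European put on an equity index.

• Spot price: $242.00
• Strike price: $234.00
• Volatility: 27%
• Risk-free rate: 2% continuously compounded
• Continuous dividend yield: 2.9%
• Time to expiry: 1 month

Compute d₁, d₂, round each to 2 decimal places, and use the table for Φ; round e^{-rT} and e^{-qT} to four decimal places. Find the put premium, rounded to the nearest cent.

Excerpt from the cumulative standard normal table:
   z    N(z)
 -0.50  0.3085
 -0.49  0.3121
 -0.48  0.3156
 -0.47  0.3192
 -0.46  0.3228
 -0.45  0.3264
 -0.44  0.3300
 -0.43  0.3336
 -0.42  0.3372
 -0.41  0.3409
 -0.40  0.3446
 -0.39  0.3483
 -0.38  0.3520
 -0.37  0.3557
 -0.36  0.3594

σ√T = 0.27 × 0.2887 = 0.0779
d₁ = [ln(242/234) + (0.02 − 0.029 + ½·0.27²)·0.08333] / (σ√T) = (0.0336 + 0.0023) / 0.0779 = 0.4606 → 0.46
d₂ = 0.4606 − 0.0779 = 0.3827 → 0.38
exp(−qT) = exp(−0.029·0.08333) = 0.9976;  exp(−rT) = exp(−0.02·0.08333) = 0.9983
N(−d₂) = N(-0.38) = 0.3520;  N(−d₁) = N(-0.46) = 0.3228
P = 234·0.9983·0.3520 − 242·0.9976·0.3228 = 82.2280 − 77.9301 = 4.2979

$4.30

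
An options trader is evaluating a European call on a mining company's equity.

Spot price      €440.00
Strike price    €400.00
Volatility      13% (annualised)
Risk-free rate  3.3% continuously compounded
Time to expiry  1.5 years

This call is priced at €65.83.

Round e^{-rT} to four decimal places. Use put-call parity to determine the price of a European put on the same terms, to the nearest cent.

€6.51

e^(−rT) = e^(−0.033·1.5) = 0.9517
Put-call parity: C − P = S − K·e^(−rT) = 440 − 400·0.9517 = 440 − 380.6800 = 59.3200
P = C − (C − P) = 65.83 − (59.3200) = 6.5100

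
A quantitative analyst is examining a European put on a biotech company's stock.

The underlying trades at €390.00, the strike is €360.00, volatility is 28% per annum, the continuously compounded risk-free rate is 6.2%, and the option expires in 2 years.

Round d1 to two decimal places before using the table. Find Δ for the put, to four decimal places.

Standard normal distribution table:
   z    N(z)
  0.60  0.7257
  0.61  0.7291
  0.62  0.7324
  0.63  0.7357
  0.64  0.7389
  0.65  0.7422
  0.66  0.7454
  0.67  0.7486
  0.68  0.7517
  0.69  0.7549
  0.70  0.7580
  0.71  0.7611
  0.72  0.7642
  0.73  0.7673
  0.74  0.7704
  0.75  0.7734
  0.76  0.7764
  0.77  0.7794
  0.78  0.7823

T = 2;  σ√T = 0.3960
ln(S/K) + (r + σ²/2)T = ln(390/360) + (0.062 + 0.28²/2)·2 = 0.0800 + 0.2024 = 0.2824
d₁ = 0.2824 / 0.3960 = 0.7133 which rounds to 0.71
N(d₁) = N(0.71) = 0.7611
Δ_put = N(d₁) − 1 = 0.7611 − 1 = -0.2389

-0.2389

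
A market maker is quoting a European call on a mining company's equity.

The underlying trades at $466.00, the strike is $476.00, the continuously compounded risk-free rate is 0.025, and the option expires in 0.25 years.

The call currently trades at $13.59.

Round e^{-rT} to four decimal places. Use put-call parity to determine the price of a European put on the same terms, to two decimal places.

$20.64

exp(−rT) = exp(−0.025·0.25) = 0.9938
Put-call parity: C − P = S − K·e^(−rT) = 466 − 476·0.9938 = 466 − 473.0488 = -7.0488
P = C − (C − P) = 13.59 − (-7.0488) = 20.6388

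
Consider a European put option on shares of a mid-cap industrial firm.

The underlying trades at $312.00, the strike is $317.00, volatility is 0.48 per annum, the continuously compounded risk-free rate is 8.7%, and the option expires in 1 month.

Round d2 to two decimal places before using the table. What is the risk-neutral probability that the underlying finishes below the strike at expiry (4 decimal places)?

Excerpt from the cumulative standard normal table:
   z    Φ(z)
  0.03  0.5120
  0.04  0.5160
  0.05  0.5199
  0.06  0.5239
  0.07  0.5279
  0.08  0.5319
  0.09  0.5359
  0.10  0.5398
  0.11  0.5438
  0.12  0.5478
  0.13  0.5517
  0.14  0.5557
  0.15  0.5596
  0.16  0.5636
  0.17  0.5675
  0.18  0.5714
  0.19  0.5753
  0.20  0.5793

0.5517

σ√T = 0.48·√0.08333 = 0.1386
d₁ = [ln(312/317) + (0.087 + 0.48²/2)·0.08333] / 0.1386 = [-0.0159 + 0.0168] / 0.1386 = 0.0069 which rounds to 0.01
d₂ = d₁ − σ√T = 0.0069 − 0.1386 = -0.1317 which rounds to -0.13
Pr(exercise) under Q = N(−d₂) = N(0.13) = 0.5517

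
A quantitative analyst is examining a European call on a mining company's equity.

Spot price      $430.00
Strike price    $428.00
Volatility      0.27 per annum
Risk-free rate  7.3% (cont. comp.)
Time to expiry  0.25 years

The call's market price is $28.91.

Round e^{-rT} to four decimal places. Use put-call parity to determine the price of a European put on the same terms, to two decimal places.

exp(−rT) = exp(−0.073·0.25) = 0.9819
Put-call parity: C − P = S − K·e^(−rT) = 430 − 428·0.9819 = 430 − 420.2532 = 9.7468
P = C − (C − P) = 28.91 − (9.7468) = 19.1632

$19.16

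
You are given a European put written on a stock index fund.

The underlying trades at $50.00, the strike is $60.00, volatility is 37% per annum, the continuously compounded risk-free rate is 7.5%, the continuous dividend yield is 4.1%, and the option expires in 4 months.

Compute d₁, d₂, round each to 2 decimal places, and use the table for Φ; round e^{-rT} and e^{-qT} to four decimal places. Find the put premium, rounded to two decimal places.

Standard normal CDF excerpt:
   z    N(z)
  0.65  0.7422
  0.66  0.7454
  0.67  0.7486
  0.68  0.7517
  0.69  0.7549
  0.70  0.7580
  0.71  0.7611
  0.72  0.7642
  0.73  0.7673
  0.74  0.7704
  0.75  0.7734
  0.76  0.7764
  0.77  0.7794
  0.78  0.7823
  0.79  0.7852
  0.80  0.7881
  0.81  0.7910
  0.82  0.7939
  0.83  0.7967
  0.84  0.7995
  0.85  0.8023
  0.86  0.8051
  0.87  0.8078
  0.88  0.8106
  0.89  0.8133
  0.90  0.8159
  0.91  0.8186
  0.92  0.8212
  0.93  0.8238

T = 0.3333;  σ√T = 0.2136
d₁ = [ln(50/60) + (0.075 − 0.041 + ½·0.37²)·0.3333] / (σ√T) = (-0.1823 + 0.0341) / 0.2136 = -0.6936 ⇒ -0.69
d₂ = -0.6936 − 0.2136 = -0.9072 ⇒ -0.91
e^(−qT) = e^(−0.041·0.3333) = 0.9864;  e^(−rT) = e^(−0.075·0.3333) = 0.9753
N(−d₂) = N(0.91) = 0.8186;  N(−d₁) = N(0.69) = 0.7549
P = 60·0.9753·0.8186 − 50·0.9864·0.7549 = 47.9028 − 37.2317 = 10.6712

$10.67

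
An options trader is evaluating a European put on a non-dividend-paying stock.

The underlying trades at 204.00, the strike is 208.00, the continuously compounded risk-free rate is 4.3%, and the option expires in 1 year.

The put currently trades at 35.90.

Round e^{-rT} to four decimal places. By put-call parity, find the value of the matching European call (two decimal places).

e^(−rT) = e^(−0.043·1) = 0.9579
Put-call parity: C − P = S − K·e^(−rT) = 204 − 208·0.9579 = 204 − 199.2432 = 4.7568
C = P + (C − P) = 35.90 + (4.7568) = 40.6568

40.66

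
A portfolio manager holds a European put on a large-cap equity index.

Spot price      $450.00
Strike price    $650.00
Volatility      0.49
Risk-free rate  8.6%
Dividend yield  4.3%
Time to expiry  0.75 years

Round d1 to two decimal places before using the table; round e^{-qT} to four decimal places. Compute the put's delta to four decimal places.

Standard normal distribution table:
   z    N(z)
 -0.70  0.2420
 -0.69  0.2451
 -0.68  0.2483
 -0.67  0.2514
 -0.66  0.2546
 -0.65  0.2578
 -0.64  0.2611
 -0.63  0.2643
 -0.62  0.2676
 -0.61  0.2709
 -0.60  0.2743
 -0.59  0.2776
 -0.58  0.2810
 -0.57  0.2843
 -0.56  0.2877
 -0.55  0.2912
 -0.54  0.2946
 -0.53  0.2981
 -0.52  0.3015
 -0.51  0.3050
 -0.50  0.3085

-0.6962

σ√T = 0.49·√0.75 = 0.4244
d₁ = [ln(450/650) + (0.086 − 0.043 + ½·0.49²)·0.75] / (σ√T) = (-0.3677 + 0.1223) / 0.4244 = -0.5784 → -0.58
N(d₁) = N(-0.58) = 0.2810
Δ_put = e^(−qT)·(N(d₁) − 1) = 0.9683·(0.2810 − 1) = -0.6962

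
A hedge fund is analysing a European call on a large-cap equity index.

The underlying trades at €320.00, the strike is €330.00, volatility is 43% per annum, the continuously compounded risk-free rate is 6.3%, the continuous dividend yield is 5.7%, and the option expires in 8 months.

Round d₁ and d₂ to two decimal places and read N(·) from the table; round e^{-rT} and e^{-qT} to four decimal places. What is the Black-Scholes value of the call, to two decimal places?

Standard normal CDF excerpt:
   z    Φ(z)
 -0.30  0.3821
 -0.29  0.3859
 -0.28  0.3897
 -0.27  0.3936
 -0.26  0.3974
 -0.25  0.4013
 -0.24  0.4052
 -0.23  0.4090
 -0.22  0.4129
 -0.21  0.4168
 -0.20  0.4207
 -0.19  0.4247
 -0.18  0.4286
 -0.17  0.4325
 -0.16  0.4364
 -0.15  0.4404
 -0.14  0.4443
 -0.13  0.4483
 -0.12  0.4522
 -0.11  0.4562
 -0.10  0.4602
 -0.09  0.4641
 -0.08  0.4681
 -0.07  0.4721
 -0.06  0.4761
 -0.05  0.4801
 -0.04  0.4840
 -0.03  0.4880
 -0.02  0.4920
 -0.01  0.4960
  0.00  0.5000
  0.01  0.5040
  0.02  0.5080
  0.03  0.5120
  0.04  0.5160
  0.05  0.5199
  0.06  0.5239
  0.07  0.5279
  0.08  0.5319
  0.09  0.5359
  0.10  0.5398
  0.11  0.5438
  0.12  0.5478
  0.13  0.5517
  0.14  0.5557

€39.31

σ√T = 0.43·√0.6667 = 0.3511
d₁ = [ln(320/330) + (0.063 − 0.057 + 0.43²/2)·0.6667] / 0.3511 = [-0.0308 + 0.0656] / 0.3511 = 0.0993 ⇒ 0.10
d₂ = d₁ − σ√T = 0.0993 − 0.3511 = -0.2518 ⇒ -0.25
exp(−qT) = exp(−0.057·0.6667) = 0.9627;  exp(−rT) = exp(−0.063·0.6667) = 0.9589
N(d₁) = N(0.10) = 0.5398;  N(d₂) = N(-0.25) = 0.4013
C = 320·0.9627·0.5398 − 330·0.9589·0.4013 = 166.2929 − 126.9862 = 39.3068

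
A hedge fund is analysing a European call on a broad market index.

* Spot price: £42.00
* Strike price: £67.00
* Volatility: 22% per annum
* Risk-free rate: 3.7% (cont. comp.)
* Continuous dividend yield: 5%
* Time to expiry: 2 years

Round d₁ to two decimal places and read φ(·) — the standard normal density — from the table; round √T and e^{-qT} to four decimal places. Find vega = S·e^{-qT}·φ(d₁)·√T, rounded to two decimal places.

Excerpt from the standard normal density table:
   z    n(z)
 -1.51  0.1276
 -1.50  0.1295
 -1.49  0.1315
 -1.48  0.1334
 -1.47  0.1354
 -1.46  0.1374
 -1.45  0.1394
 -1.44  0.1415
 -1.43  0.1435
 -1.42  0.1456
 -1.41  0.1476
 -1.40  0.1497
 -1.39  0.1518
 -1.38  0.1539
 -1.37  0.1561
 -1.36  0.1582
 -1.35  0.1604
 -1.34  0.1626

σ√T = 0.22·√2 = 0.3111
d₁ = [ln(42/67) + (0.037 − 0.05 + 0.22²/2)·2] / 0.3111 = [-0.4670 + 0.0224] / 0.3111 = -1.4291 which rounds to -1.43
√T = √2 = 1.4142
φ(d₁) = φ(-1.43) = 0.1435
e^(−qT) = e^(−0.05·2) = 0.9048
vega = S·e^(−qT)·φ(d₁)·√T = 42·0.9048·0.1435·1.4142 = 7.7120

7.71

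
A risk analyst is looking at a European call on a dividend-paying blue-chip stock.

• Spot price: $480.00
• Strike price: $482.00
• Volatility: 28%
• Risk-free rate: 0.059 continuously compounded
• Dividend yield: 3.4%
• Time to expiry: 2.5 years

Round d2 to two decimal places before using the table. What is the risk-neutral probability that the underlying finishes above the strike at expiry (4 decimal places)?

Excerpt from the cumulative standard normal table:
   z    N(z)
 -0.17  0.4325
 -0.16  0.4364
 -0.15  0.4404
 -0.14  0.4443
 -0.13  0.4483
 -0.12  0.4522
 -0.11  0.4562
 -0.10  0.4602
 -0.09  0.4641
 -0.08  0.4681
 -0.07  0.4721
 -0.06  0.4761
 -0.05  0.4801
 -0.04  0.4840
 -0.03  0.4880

0.4641

T = 2.5;  σ√T = 0.4427
ln(S/K) + (r − q + σ²/2)T = ln(480/482) + (0.059 − 0.034 + 0.28²/2)·2.5 = -0.0042 + 0.1605 = 0.1563
d₁ = 0.1563 / 0.4427 = 0.3531 → 0.35
d₂ = d₁ − σ√T = 0.3531 − 0.4427 = -0.0896 → -0.09
Risk-neutral Pr[S_T > K] = N(d₂) = N(-0.09) = 0.4641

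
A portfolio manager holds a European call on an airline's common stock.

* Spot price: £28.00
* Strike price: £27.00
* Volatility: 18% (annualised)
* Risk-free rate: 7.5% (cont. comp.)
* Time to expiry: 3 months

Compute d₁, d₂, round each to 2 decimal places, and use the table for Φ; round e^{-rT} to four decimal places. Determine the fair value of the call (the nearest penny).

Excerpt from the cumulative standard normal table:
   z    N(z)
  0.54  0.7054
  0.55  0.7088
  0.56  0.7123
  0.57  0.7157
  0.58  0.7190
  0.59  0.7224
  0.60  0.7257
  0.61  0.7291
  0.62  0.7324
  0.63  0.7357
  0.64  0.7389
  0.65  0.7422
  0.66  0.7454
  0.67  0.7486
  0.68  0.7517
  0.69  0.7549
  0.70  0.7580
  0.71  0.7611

σ√T = 0.18·√0.25 = 0.0900
d₁ = [ln(28/27) + (0.075 + ½·0.18²)·0.25] / (σ√T) = (0.0364 + 0.0228) / 0.0900 = 0.6574 ⇒ 0.66
d₂ = 0.6574 − 0.0900 = 0.5674 ⇒ 0.57
e^(−rT) = e^(−0.075·0.25) = 0.9814
C = 28·N(0.66) − 27·0.9814·N(0.57) = 28·0.7454 − 27·0.9814·0.7157 = 20.8712 − 18.9645 = 1.9067

£1.91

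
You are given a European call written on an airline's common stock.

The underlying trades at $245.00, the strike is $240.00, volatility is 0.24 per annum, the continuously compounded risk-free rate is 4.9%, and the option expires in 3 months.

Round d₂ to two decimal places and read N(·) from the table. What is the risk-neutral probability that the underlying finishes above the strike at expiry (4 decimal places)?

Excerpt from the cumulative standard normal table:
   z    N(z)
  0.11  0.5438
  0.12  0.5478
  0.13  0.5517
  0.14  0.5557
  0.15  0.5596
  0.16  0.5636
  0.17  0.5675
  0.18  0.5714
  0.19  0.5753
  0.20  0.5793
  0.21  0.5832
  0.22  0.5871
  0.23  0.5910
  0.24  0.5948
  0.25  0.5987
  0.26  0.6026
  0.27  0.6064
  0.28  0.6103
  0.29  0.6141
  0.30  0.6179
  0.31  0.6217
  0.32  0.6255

σ√T = 0.24 × 0.5000 = 0.1200
ln(S/K) + (r + σ²/2)T = ln(245/240) + (0.049 + 0.24²/2)·0.25 = 0.0206 + 0.0195 = 0.0401
d₁ = 0.0401 / 0.1200 = 0.3339 which rounds to 0.33
d₂ = d₁ − σ√T = 0.3339 − 0.1200 = 0.2139 which rounds to 0.21
Risk-neutral Pr[S_T > K] = N(d₂) = N(0.21) = 0.5832

0.5832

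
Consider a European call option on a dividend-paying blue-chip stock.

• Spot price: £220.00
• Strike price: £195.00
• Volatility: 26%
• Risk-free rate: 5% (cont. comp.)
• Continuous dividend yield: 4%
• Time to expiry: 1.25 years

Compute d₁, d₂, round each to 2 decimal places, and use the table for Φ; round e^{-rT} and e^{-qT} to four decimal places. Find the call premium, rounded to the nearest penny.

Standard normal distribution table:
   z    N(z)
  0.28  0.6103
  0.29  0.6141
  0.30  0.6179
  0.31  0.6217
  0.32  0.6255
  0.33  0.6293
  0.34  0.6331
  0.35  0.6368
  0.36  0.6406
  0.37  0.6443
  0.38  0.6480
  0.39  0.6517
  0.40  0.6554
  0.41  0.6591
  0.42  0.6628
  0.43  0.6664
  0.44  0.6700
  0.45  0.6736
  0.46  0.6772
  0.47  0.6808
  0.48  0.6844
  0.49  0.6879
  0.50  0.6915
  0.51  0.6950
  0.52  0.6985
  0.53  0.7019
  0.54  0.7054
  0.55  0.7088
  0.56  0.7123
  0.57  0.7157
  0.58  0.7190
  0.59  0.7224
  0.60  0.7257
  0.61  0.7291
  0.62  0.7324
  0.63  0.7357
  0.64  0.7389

σ√T = 0.26·√1.25 = 0.2907
ln(S/K) + (r − q + σ²/2)T = ln(220/195) + (0.05 − 0.04 + 0.26²/2)·1.25 = 0.1206 + 0.0548 = 0.1754
d₁ = 0.1754 / 0.2907 = 0.6033 ⇒ 0.60
d₂ = d₁ − σ√T = 0.6033 − 0.2907 = 0.3126 ⇒ 0.31
exp(−qT) = exp(−0.04·1.25) = 0.9512;  exp(−rT) = exp(−0.05·1.25) = 0.9394
N(d₁) = N(0.60) = 0.7257;  N(d₂) = N(0.31) = 0.6217
C = 220·0.9512·0.7257 − 195·0.9394·0.6217 = 151.8629 − 113.8849 = 37.9780

£37.98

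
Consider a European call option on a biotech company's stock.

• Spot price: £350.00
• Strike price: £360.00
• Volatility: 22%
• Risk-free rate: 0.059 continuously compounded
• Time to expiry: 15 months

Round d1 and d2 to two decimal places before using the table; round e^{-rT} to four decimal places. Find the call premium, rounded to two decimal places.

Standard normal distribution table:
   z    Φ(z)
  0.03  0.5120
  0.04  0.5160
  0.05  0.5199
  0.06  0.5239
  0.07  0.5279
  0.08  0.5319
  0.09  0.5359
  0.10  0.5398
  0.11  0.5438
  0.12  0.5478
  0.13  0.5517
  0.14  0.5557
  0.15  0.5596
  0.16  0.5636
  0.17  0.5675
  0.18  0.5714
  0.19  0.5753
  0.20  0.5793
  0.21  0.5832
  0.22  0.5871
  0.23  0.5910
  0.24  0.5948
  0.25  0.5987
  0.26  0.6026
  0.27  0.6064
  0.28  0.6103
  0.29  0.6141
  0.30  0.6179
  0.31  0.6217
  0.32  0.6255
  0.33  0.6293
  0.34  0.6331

£42.40

σ√T = 0.22·√1.25 = 0.2460
d₁ = [ln(350/360) + (0.059 + 0.22²/2)·1.25] / 0.2460 = [-0.0282 + 0.1040] / 0.2460 = 0.3083 ≈ 0.31
d₂ = d₁ − σ√T = 0.3083 − 0.2460 = 0.0623 ≈ 0.06
e^(−rT) = e^(−0.059·1.25) = 0.9289
N(d₁) = N(0.31) = 0.6217;  N(d₂) = N(0.06) = 0.5239
C = 350·0.6217 − 360·0.9289·0.5239 = 217.5950 − 175.1943 = 42.4007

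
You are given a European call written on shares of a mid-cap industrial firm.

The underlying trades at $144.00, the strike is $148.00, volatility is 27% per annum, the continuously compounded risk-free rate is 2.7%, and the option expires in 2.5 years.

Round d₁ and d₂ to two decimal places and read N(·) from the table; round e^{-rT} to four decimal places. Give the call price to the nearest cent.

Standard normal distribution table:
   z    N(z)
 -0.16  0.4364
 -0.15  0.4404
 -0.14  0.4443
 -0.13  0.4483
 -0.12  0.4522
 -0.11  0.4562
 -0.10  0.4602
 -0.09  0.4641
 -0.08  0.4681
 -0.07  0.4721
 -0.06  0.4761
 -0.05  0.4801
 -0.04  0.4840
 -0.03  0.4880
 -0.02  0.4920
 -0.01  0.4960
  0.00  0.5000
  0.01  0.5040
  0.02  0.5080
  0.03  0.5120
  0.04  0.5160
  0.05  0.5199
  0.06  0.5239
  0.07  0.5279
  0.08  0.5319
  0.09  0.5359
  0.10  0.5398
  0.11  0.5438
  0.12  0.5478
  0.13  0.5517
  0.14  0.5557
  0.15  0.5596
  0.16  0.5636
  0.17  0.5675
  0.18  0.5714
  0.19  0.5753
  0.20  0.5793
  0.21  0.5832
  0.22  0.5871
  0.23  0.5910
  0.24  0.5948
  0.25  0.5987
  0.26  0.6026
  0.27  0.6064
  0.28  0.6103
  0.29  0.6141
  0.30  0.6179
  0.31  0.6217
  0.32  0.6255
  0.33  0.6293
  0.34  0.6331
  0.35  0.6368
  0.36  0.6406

$26.97

σ√T = 0.27 × 1.5811 = 0.4269
d₁ = [ln(144/148) + (0.027 + ½·0.27²)·2.5] / (σ√T) = (-0.0274 + 0.1586) / 0.4269 = 0.3074 ≈ 0.31
d₂ = 0.3074 − 0.4269 = -0.1195 ≈ -0.12
e^(−rT) = e^(−0.027·2.5) = 0.9347
N(d₁) = N(0.31) = 0.6217;  N(d₂) = N(-0.12) = 0.4522
C = 144·0.6217 − 148·0.9347·0.4522 = 89.5248 − 62.5554 = 26.9694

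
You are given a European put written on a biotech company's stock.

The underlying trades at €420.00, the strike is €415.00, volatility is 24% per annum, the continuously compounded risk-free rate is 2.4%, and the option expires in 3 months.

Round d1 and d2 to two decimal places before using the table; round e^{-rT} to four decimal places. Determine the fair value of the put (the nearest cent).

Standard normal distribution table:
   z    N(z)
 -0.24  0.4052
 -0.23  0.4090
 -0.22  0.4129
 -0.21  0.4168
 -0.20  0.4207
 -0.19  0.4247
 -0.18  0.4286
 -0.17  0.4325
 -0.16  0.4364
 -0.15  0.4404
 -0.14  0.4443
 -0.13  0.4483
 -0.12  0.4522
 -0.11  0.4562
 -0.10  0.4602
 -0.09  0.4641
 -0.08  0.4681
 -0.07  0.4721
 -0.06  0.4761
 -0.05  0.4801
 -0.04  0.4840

σ√T = 0.24 × 0.5000 = 0.1200
d₁ = [ln(420/415) + (0.024 + 0.24²/2)·0.25] / 0.1200 = [0.0120 + 0.0132] / 0.1200 = 0.2098 → 0.21
d₂ = d₁ − σ√T = 0.2098 − 0.1200 = 0.0898 → 0.09
exp(−rT) = exp(−0.024·0.25) = 0.9940
N(−d₂) = N(-0.09) = 0.4641;  N(−d₁) = N(-0.21) = 0.4168
P = 415·0.9940·0.4641 − 420·0.4168 = 191.4459 − 175.0560 = 16.3899

€16.39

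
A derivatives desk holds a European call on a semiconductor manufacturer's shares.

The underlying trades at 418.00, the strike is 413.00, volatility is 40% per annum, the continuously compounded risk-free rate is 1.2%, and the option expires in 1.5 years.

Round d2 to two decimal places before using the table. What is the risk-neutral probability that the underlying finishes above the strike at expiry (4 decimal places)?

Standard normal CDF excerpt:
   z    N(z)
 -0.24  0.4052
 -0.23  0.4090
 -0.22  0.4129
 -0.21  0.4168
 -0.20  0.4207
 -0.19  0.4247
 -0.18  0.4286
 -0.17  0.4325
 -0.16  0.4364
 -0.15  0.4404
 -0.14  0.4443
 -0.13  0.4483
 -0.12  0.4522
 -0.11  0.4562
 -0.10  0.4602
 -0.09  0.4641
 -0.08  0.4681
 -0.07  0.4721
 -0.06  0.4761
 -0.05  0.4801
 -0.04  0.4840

σ√T = 0.4 × 1.2247 = 0.4899
ln(S/K) + (r + σ²/2)T = ln(418/413) + (0.012 + 0.4²/2)·1.5 = 0.0120 + 0.1380 = 0.1500
d₁ = 0.1500 / 0.4899 = 0.3063 ⇒ 0.31
d₂ = d₁ − σ√T = 0.3063 − 0.4899 = -0.1836 ⇒ -0.18
Pr(exercise) under Q = N(d₂) = 0.4286

0.4286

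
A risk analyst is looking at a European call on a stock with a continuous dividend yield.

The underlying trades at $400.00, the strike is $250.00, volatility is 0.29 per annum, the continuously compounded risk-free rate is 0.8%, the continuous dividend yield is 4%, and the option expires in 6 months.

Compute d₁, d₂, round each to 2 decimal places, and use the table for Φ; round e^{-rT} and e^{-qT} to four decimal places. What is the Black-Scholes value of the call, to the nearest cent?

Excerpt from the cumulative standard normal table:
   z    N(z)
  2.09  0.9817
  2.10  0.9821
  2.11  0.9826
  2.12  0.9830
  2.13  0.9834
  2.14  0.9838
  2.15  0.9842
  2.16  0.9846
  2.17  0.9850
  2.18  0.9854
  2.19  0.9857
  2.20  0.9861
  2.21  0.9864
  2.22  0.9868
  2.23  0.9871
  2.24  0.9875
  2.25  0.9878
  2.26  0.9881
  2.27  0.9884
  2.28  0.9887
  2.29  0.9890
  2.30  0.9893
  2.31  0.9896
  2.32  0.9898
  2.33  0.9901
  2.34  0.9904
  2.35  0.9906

$143.41

σ√T = 0.29 × 0.7071 = 0.2051
ln(S/K) + (r − q + σ²/2)T = ln(400/250) + (0.008 − 0.04 + 0.29²/2)·0.5 = 0.4700 + 0.0050 = 0.4750
d₁ = 0.4750 / 0.2051 = 2.3165 ⇒ 2.32
d₂ = d₁ − σ√T = 2.3165 − 0.2051 = 2.1115 ⇒ 2.11
exp(−qT) = exp(−0.04·0.5) = 0.9802;  exp(−rT) = exp(−0.008·0.5) = 0.9960
N(d₁) = N(2.32) = 0.9898;  N(d₂) = N(2.11) = 0.9826
C = 400·0.9802·0.9898 − 250·0.9960·0.9826 = 388.0808 − 244.6674 = 143.4134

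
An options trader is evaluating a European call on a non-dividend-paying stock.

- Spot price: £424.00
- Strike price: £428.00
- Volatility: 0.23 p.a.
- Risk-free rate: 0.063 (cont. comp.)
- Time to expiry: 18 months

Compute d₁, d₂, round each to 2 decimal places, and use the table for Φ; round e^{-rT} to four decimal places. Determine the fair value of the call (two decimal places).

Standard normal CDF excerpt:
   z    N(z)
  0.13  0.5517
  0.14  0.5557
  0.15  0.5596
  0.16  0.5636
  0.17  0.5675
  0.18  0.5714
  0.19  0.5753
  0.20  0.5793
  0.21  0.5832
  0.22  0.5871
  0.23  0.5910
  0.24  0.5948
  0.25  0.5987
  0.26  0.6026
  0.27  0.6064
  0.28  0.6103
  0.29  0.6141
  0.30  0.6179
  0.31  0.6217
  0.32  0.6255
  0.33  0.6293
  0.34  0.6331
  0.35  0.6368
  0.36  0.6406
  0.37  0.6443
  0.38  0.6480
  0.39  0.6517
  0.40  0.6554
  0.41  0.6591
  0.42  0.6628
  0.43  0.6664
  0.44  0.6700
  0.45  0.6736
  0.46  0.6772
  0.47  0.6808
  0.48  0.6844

£64.62

σ√T = 0.23 × 1.2247 = 0.2817
d₁ = [ln(424/428) + (0.063 + ½·0.23²)·1.5] / (σ√T) = (-0.0094 + 0.1342) / 0.2817 = 0.4430 ⇒ 0.44
d₂ = 0.4430 − 0.2817 = 0.1613 ⇒ 0.16
e^(−rT) = e^(−0.063·1.5) = 0.9098
N(d₁) = N(0.44) = 0.6700;  N(d₂) = N(0.16) = 0.5636
C = 424·0.6700 − 428·0.9098·0.5636 = 284.0800 − 219.4627 = 64.6173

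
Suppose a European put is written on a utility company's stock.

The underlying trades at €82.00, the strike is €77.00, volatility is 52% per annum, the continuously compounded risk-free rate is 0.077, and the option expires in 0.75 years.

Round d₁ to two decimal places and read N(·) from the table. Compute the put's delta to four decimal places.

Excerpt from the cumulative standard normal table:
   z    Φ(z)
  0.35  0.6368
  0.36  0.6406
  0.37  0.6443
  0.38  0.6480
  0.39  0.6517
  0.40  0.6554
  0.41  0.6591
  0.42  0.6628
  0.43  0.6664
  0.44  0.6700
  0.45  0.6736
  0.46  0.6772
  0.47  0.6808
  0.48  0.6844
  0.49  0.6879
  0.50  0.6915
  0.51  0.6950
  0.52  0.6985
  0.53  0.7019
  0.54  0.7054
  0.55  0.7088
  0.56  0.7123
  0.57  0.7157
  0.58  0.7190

T = 0.75;  σ√T = 0.4503
ln(S/K) + (r + σ²/2)T = ln(82/77) + (0.077 + 0.52²/2)·0.75 = 0.0629 + 0.1592 = 0.2221
d₁ = 0.2221 / 0.4503 = 0.4931 which rounds to 0.49
N(d₁) = N(0.49) = 0.6879
Δ_put = N(d₁) − 1 = 0.6879 − 1 = -0.3121

-0.3121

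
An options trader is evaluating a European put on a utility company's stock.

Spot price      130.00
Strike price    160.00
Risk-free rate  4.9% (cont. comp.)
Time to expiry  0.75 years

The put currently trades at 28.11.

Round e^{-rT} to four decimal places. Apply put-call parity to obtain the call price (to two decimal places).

exp(−rT) = exp(−0.049·0.75) = 0.9639
Put-call parity: C − P = S − K·e^(−rT) = 130 − 160·0.9639 = 130 − 154.2240 = -24.2240
C = P + (C − P) = 28.11 + (-24.2240) = 3.8860

3.89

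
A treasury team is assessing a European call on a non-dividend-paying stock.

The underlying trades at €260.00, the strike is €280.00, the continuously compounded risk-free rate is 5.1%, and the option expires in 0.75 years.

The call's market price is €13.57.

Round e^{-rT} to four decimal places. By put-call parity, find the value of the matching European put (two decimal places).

€23.07

exp(−rT) = exp(−0.051·0.75) = 0.9625
Put-call parity: C − P = S − K·e^(−rT) = 260 − 280·0.9625 = 260 − 269.5000 = -9.5000
P = C − (C − P) = 13.57 − (-9.5000) = 23.0700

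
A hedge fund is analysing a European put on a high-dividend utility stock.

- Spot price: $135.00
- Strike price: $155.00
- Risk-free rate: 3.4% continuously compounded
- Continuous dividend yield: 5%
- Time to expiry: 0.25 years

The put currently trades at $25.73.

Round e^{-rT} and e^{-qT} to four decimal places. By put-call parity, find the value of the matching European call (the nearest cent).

$5.37

e^(−qT) = e^(−0.05·0.25) = 0.9876;  e^(−rT) = e^(−0.034·0.25) = 0.9915
Put-call parity: C − P = S·e^(−qT) − K·e^(−rT) = 135·0.9876 − 155·0.9915 = 133.3260 − 153.6825 = -20.3565
C = P + (C − P) = 25.73 + (-20.3565) = 5.3735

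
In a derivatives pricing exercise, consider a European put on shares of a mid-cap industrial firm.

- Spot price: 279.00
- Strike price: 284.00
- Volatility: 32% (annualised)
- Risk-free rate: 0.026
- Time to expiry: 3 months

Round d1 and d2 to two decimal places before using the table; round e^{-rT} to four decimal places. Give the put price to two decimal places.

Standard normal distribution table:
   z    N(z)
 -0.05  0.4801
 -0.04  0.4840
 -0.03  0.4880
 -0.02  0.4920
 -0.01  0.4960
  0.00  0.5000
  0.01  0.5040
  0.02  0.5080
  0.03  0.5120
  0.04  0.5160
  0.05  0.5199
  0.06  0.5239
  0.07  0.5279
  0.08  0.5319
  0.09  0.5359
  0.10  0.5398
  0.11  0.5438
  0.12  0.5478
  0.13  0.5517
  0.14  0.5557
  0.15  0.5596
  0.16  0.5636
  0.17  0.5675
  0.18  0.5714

19.51

T = 0.25;  σ√T = 0.1600
d₁ = [ln(279/284) + (0.026 + ½·0.32²)·0.25] / (σ√T) = (-0.0178 + 0.0193) / 0.1600 = 0.0096 → 0.01
d₂ = 0.0096 − 0.1600 = -0.1504 → -0.15
exp(−rT) = exp(−0.026·0.25) = 0.9935
N(−d₂) = N(0.15) = 0.5596;  N(−d₁) = N(-0.01) = 0.4960
P = 284·0.9935·0.5596 − 279·0.4960 = 157.8934 − 138.3840 = 19.5094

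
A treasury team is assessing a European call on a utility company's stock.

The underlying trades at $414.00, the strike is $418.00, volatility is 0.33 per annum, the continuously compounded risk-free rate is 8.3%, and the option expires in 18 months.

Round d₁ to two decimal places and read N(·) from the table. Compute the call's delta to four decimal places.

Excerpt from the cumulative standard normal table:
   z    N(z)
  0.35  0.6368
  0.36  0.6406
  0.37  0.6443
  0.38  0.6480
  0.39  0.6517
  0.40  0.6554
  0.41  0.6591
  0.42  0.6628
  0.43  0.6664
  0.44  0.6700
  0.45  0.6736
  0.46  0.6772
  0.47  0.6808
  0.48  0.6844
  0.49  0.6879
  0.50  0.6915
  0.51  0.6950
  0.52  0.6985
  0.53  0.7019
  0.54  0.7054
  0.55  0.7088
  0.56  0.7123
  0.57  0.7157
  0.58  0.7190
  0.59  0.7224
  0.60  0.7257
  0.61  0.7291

T = 1.5;  σ√T = 0.4042
d₁ = [ln(414/418) + (0.083 + ½·0.33²)·1.5] / (σ√T) = (-0.0096 + 0.2062) / 0.4042 = 0.4863 → 0.49
N(d₁) = N(0.49) = 0.6879
Δ_call = N(d₁) = 0.6879

0.6879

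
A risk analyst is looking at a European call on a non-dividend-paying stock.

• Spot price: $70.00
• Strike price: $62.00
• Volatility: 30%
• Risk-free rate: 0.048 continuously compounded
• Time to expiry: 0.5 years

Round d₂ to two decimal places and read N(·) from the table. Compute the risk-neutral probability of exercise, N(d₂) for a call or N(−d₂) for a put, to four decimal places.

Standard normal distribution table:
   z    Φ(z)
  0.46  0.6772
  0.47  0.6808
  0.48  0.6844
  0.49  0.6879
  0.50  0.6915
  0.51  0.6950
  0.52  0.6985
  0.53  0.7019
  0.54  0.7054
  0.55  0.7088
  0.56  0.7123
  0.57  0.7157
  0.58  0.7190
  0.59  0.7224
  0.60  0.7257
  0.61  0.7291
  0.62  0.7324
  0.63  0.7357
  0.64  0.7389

0.7190

σ√T = 0.3·√0.5 = 0.2121
ln(S/K) + (r + σ²/2)T = ln(70/62) + (0.048 + 0.3²/2)·0.5 = 0.1214 + 0.0465 = 0.1679
d₁ = 0.1679 / 0.2121 = 0.7913 → 0.79
d₂ = d₁ − σ√T = 0.7913 − 0.2121 = 0.5792 → 0.58
Pr(exercise) under Q = N(d₂) = 0.7190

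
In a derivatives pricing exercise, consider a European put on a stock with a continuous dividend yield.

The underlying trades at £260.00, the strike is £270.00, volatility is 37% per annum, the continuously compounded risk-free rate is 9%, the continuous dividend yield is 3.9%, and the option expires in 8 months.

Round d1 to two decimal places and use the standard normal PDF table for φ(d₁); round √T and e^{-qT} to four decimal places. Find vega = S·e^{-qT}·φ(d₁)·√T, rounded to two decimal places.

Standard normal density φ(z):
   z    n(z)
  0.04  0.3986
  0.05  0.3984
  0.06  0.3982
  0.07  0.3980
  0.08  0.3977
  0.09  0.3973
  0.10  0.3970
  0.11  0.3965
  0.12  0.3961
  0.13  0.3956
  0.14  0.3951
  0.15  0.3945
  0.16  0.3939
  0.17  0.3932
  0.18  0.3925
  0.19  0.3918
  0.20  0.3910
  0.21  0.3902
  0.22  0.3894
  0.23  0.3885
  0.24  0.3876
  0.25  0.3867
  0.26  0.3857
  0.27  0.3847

σ√T = 0.37·√0.6667 = 0.3021
d₁ = [ln(260/270) + (0.09 − 0.039 + ½·0.37²)·0.6667] / (σ√T) = (-0.0377 + 0.0796) / 0.3021 = 0.1387 ≈ 0.14
√T = √0.6667 = 0.8165
φ(d₁) = φ(0.14) = 0.3951
exp(−qT) = exp(−0.039·0.6667) = 0.9743
vega = S·exp(−qT)·φ(d₁)·√T = 260·0.9743·0.3951·0.8165 = 81.7202

81.72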